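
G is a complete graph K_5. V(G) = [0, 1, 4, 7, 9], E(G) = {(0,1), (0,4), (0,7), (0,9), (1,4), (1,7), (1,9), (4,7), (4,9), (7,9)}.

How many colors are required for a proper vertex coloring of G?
χ(G) = 5

Clique number ω(G) = 5 (lower bound: χ ≥ ω).
The clique on [0, 1, 4, 7, 9] has size 5, forcing χ ≥ 5, and the coloring below uses 5 colors, so χ(G) = 5.
A valid 5-coloring: color 1: [0]; color 2: [7]; color 3: [1]; color 4: [4]; color 5: [9].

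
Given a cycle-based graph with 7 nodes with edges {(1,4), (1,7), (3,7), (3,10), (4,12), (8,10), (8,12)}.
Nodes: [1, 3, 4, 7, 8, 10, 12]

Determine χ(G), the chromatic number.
χ(G) = 3

Clique number ω(G) = 2 (lower bound: χ ≥ ω).
Odd cycle [12, 4, 1, 7, 3, 10, 8] needs 3 colors (χ ≥ 3).
The coloring below uses 3 colors, so χ(G) = 3.
A valid 3-coloring: color 1: [1, 10, 12]; color 2: [4, 7, 8]; color 3: [3].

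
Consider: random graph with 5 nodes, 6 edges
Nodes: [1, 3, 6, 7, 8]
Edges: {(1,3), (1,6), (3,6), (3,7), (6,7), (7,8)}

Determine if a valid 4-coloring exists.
Yes, G is 4-colorable

A valid 4-coloring: color 1: [6, 8]; color 2: [1, 7]; color 3: [3].
(χ(G) = 3 ≤ 4.)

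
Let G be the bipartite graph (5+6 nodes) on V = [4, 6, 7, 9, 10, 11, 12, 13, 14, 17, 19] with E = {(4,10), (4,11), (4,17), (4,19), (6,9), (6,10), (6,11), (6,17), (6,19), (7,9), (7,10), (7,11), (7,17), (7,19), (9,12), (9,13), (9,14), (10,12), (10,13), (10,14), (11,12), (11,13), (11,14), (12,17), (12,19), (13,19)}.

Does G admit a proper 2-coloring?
A valid 2-coloring: color 1: [9, 10, 11, 17, 19]; color 2: [4, 6, 7, 12, 13, 14].
(χ(G) = 2 ≤ 2.)

Yes, G is 2-colorable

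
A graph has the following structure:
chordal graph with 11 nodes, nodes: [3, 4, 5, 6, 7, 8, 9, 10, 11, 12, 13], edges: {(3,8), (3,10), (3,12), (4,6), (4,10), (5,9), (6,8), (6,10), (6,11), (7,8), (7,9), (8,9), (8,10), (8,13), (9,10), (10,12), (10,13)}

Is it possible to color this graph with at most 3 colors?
A valid 3-coloring: color 1: [5, 7, 10, 11]; color 2: [4, 8, 12]; color 3: [3, 6, 9, 13].
(χ(G) = 3 ≤ 3.)

Yes, G is 3-colorable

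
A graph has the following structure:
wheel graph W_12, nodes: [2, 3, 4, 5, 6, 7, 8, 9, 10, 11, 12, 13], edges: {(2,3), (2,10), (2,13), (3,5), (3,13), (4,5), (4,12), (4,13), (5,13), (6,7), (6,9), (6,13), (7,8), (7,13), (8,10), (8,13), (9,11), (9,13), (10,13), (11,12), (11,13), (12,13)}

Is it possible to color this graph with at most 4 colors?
Yes, G is 4-colorable

A valid 4-coloring: color 1: [13]; color 2: [5, 7, 9, 10, 12]; color 3: [2, 4, 6, 8, 11]; color 4: [3].
(χ(G) = 4 ≤ 4.)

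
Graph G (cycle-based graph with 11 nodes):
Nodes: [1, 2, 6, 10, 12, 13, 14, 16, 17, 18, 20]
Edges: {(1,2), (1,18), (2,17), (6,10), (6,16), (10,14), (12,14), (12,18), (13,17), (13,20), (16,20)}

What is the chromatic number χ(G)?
Clique number ω(G) = 2 (lower bound: χ ≥ ω).
Odd cycle [10, 6, 16, 20, 13, 17, 2, 1, 18, 12, 14] needs 3 colors (χ ≥ 3).
The coloring below uses 3 colors, so χ(G) = 3.
A valid 3-coloring: color 1: [2, 10, 12, 13, 16]; color 2: [1, 6, 14, 17, 20]; color 3: [18].

χ(G) = 3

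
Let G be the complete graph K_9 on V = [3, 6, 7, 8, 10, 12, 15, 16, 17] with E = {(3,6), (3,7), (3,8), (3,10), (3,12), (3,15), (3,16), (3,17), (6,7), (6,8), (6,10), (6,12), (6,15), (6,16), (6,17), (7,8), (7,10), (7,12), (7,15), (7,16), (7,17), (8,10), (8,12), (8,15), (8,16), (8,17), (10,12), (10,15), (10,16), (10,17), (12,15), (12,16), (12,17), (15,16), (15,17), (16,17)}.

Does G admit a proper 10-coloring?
Yes, G is 10-colorable

A valid 10-coloring: color 1: [10]; color 2: [3]; color 3: [15]; color 4: [6]; color 5: [17]; color 6: [16]; color 7: [8]; color 8: [7]; color 9: [12].
(χ(G) = 9 ≤ 10.)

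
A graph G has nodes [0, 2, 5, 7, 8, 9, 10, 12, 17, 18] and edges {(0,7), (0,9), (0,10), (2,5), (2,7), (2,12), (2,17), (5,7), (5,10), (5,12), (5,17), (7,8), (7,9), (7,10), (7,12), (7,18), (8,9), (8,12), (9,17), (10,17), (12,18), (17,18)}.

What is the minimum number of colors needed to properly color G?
χ(G) = 4

Clique number ω(G) = 4 (lower bound: χ ≥ ω).
The clique on [2, 5, 7, 12] has size 4, forcing χ ≥ 4, and the coloring below uses 4 colors, so χ(G) = 4.
A valid 4-coloring: color 1: [7, 17]; color 2: [9, 10, 12]; color 3: [0, 5, 8, 18]; color 4: [2].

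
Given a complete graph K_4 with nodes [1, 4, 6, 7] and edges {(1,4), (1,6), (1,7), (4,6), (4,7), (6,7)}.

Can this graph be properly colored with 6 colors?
Yes, G is 6-colorable

A valid 6-coloring: color 1: [4]; color 2: [7]; color 3: [6]; color 4: [1].
(χ(G) = 4 ≤ 6.)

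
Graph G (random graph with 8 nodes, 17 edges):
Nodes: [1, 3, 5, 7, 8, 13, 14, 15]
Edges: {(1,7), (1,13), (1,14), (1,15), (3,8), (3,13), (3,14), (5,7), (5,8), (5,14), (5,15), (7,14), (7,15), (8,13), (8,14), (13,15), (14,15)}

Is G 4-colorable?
Yes, G is 4-colorable

A valid 4-coloring: color 1: [13, 14]; color 2: [8, 15]; color 3: [1, 3, 5]; color 4: [7].
(χ(G) = 4 ≤ 4.)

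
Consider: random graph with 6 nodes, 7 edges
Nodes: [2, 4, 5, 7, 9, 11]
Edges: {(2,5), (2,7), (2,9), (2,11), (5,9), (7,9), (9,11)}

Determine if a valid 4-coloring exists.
Yes, G is 4-colorable

A valid 4-coloring: color 1: [2, 4]; color 2: [9]; color 3: [5, 7, 11].
(χ(G) = 3 ≤ 4.)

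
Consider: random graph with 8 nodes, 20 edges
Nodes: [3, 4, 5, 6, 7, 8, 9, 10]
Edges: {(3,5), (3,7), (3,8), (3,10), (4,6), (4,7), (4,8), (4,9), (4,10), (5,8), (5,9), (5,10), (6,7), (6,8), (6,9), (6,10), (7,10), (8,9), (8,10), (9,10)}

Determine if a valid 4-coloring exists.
The clique on vertices [4, 6, 8, 9, 10] has size 5 > 4, so it alone needs 5 colors.

No, G is not 4-colorable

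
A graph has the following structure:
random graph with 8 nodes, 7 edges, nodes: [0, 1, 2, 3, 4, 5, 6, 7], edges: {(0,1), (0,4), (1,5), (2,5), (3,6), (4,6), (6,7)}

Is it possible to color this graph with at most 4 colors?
Yes, G is 4-colorable

A valid 4-coloring: color 1: [0, 5, 6]; color 2: [1, 2, 3, 4, 7].
(χ(G) = 2 ≤ 4.)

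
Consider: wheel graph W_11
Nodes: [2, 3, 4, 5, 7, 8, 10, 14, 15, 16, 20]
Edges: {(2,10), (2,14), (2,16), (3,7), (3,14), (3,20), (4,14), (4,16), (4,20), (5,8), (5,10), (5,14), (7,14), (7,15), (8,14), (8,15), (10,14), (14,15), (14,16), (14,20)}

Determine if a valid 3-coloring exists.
Yes, G is 3-colorable

A valid 3-coloring: color 1: [14]; color 2: [2, 3, 4, 5, 15]; color 3: [7, 8, 10, 16, 20].
(χ(G) = 3 ≤ 3.)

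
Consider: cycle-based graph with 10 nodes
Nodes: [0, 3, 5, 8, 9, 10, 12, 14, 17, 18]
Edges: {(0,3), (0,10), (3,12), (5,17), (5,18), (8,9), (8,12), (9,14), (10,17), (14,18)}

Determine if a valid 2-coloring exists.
Yes, G is 2-colorable

A valid 2-coloring: color 1: [3, 5, 8, 10, 14]; color 2: [0, 9, 12, 17, 18].
(χ(G) = 2 ≤ 2.)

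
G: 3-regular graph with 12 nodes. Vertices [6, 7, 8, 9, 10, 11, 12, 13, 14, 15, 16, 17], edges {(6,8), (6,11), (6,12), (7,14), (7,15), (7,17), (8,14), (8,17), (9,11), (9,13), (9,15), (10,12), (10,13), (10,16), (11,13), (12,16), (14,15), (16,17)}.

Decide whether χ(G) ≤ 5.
Yes, G is 5-colorable

A valid 5-coloring: color 1: [10, 11, 15, 17]; color 2: [7, 8, 9, 12]; color 3: [6, 13, 14, 16].
(χ(G) = 3 ≤ 5.)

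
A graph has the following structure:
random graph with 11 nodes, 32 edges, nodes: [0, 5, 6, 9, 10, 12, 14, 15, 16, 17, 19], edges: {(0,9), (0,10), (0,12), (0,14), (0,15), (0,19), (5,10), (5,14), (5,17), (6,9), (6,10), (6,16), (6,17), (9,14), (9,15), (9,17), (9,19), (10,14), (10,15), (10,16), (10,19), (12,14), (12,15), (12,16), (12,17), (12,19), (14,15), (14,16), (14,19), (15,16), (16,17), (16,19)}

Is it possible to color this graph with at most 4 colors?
A valid 4-coloring: color 1: [14, 17]; color 2: [0, 5, 16]; color 3: [9, 10, 12]; color 4: [6, 15, 19].
(χ(G) = 4 ≤ 4.)

Yes, G is 4-colorable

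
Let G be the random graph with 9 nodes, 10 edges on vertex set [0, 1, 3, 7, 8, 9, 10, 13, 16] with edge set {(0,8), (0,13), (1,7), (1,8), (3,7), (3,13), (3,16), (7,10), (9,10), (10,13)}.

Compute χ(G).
Clique number ω(G) = 2 (lower bound: χ ≥ ω).
The graph is bipartite (no odd cycle), so 2 colors suffice: χ(G) = 2.
A valid 2-coloring: color 1: [0, 1, 3, 10]; color 2: [7, 8, 9, 13, 16].

χ(G) = 2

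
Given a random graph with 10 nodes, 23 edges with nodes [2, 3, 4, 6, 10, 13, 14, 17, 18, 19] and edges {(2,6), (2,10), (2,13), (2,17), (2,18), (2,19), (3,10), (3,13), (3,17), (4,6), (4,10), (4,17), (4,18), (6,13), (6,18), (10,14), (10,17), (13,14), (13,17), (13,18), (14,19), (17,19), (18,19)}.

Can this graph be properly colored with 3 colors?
The clique on vertices [2, 6, 13, 18] has size 4 > 3, so it alone needs 4 colors.

No, G is not 3-colorable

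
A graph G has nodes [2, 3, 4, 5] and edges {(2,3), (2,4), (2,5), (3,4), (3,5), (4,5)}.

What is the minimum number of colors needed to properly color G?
χ(G) = 4

Clique number ω(G) = 4 (lower bound: χ ≥ ω).
The clique on [2, 3, 4, 5] has size 4, forcing χ ≥ 4, and the coloring below uses 4 colors, so χ(G) = 4.
A valid 4-coloring: color 1: [2]; color 2: [5]; color 3: [3]; color 4: [4].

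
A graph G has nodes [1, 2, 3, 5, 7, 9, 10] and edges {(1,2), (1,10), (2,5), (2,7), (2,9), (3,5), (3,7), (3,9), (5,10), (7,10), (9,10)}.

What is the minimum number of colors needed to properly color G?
Clique number ω(G) = 2 (lower bound: χ ≥ ω).
The graph is bipartite (no odd cycle), so 2 colors suffice: χ(G) = 2.
A valid 2-coloring: color 1: [2, 3, 10]; color 2: [1, 5, 7, 9].

χ(G) = 2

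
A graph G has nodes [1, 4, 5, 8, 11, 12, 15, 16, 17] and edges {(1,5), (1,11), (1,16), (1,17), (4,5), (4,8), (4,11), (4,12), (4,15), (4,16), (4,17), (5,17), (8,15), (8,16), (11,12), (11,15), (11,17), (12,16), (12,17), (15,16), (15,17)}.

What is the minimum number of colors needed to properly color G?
Clique number ω(G) = 4 (lower bound: χ ≥ ω).
The clique on [4, 11, 12, 17] has size 4, forcing χ ≥ 4, and the coloring below uses 4 colors, so χ(G) = 4.
A valid 4-coloring: color 1: [1, 4]; color 2: [16, 17]; color 3: [5, 12, 15]; color 4: [8, 11].

χ(G) = 4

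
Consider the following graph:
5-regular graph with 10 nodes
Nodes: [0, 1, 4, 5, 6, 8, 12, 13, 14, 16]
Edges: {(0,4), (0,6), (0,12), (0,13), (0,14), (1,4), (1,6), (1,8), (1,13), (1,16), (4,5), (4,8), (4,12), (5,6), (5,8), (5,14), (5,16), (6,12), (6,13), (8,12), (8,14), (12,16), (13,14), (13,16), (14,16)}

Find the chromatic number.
χ(G) = 4

Clique number ω(G) = 3 (lower bound: χ ≥ ω).
Odd cycle [16, 14, 0, 6, 1] needs 3 colors (χ ≥ 3).
Vertex 13 is adjacent to every vertex of [0, 1, 6, 14, 16], which already need 3 colors among themselves, so 13 needs a new color (χ ≥ 4).
The coloring below uses 4 colors, so χ(G) = 4.
A valid 4-coloring: color 1: [8, 13]; color 2: [4, 6, 14]; color 3: [1, 5, 12]; color 4: [0, 16].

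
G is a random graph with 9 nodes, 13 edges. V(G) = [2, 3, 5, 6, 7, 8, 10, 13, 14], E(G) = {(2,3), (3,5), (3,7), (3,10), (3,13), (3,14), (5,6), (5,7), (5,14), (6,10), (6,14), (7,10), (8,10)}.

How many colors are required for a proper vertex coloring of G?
Clique number ω(G) = 3 (lower bound: χ ≥ ω).
The clique on [3, 7, 10] has size 3, forcing χ ≥ 3, and the coloring below uses 3 colors, so χ(G) = 3.
A valid 3-coloring: color 1: [3, 6, 8]; color 2: [2, 5, 10, 13]; color 3: [7, 14].

χ(G) = 3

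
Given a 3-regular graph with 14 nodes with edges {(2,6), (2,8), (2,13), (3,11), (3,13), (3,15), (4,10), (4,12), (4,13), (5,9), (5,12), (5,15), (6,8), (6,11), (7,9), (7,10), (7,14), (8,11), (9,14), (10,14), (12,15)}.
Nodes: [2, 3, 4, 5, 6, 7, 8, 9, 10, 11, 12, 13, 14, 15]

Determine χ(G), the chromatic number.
χ(G) = 3

Clique number ω(G) = 3 (lower bound: χ ≥ ω).
The clique on [2, 6, 8] has size 3, forcing χ ≥ 3, and the coloring below uses 3 colors, so χ(G) = 3.
A valid 3-coloring: color 1: [6, 9, 10, 13, 15]; color 2: [3, 4, 5, 7, 8]; color 3: [2, 11, 12, 14].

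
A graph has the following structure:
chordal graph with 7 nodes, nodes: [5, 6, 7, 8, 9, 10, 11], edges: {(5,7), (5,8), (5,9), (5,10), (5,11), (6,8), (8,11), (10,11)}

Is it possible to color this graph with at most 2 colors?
No, G is not 2-colorable

The clique on vertices [5, 8, 11] has size 3 > 2, so it alone needs 3 colors.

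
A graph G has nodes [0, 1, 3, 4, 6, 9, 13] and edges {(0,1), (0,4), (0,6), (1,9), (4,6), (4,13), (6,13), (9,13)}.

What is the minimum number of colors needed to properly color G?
Clique number ω(G) = 3 (lower bound: χ ≥ ω).
The clique on [0, 4, 6] has size 3, forcing χ ≥ 3, and the coloring below uses 3 colors, so χ(G) = 3.
A valid 3-coloring: color 1: [0, 3, 13]; color 2: [6, 9]; color 3: [1, 4].

χ(G) = 3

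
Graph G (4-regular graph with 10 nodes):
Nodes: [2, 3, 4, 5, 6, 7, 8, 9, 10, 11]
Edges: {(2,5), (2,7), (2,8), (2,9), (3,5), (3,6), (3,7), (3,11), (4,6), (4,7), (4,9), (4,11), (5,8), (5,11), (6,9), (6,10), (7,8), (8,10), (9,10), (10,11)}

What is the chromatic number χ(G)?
Clique number ω(G) = 3 (lower bound: χ ≥ ω).
The clique on [2, 5, 8] has size 3, forcing χ ≥ 3, and the coloring below uses 3 colors, so χ(G) = 3.
A valid 3-coloring: color 1: [2, 3, 4, 10]; color 2: [5, 6, 7]; color 3: [8, 9, 11].

χ(G) = 3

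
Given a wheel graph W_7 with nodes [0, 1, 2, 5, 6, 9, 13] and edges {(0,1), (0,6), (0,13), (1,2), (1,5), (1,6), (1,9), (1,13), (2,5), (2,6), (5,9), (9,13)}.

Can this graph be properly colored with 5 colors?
A valid 5-coloring: color 1: [1]; color 2: [0, 2, 9]; color 3: [5, 6, 13].
(χ(G) = 3 ≤ 5.)

Yes, G is 5-colorable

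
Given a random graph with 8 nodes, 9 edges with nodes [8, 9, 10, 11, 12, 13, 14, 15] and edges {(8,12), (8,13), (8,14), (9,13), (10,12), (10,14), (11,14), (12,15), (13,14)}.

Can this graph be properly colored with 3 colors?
A valid 3-coloring: color 1: [9, 12, 14]; color 2: [8, 10, 11, 15]; color 3: [13].
(χ(G) = 3 ≤ 3.)

Yes, G is 3-colorable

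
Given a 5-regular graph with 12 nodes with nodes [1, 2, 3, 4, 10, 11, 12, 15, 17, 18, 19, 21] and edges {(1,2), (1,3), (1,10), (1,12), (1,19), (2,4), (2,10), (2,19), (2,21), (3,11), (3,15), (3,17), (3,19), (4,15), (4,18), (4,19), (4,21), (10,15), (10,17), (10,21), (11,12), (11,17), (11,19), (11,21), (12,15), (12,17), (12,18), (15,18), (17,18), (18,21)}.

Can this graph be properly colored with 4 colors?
Yes, G is 4-colorable

A valid 4-coloring: color 1: [2, 11, 15]; color 2: [3, 4, 10, 12]; color 3: [18, 19]; color 4: [1, 17, 21].
(χ(G) = 4 ≤ 4.)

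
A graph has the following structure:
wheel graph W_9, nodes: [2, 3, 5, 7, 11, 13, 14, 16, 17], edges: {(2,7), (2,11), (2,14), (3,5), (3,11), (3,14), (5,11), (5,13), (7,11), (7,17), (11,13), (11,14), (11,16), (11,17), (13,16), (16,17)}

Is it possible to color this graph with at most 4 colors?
A valid 4-coloring: color 1: [11]; color 2: [5, 7, 14, 16]; color 3: [2, 3, 13, 17].
(χ(G) = 3 ≤ 4.)

Yes, G is 4-colorable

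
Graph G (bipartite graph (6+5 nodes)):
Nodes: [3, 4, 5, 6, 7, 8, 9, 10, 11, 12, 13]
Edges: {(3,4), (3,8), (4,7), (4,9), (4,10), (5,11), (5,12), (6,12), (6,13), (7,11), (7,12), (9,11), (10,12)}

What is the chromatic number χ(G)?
Clique number ω(G) = 2 (lower bound: χ ≥ ω).
The graph is bipartite (no odd cycle), so 2 colors suffice: χ(G) = 2.
A valid 2-coloring: color 1: [4, 8, 11, 12, 13]; color 2: [3, 5, 6, 7, 9, 10].

χ(G) = 2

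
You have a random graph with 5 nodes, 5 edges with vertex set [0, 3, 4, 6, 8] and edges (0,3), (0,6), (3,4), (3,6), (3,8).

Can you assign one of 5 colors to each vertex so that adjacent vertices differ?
A valid 5-coloring: color 1: [3]; color 2: [0, 4, 8]; color 3: [6].
(χ(G) = 3 ≤ 5.)

Yes, G is 5-colorable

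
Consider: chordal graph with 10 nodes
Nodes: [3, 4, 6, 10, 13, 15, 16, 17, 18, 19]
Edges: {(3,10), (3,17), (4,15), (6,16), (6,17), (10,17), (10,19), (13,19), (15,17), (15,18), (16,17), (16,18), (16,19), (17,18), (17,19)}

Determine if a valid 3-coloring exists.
Yes, G is 3-colorable

A valid 3-coloring: color 1: [4, 13, 17]; color 2: [3, 6, 18, 19]; color 3: [10, 15, 16].
(χ(G) = 3 ≤ 3.)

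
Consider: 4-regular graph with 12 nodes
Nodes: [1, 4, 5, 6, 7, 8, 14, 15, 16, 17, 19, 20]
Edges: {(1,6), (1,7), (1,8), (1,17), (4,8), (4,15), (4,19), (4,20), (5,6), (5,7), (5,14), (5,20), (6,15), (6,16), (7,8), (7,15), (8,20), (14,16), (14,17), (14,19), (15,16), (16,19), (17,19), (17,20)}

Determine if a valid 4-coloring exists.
A valid 4-coloring: color 1: [4, 6, 7, 17]; color 2: [1, 14, 15, 20]; color 3: [5, 8, 16]; color 4: [19].
(χ(G) = 3 ≤ 4.)

Yes, G is 4-colorable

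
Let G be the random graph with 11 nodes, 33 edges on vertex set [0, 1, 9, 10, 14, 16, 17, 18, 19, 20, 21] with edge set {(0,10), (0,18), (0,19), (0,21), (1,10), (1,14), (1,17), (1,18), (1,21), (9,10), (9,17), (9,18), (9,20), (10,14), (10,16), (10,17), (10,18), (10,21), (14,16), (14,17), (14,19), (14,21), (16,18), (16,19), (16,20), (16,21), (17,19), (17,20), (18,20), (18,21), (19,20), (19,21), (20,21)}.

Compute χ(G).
Clique number ω(G) = 4 (lower bound: χ ≥ ω).
Odd cycle [20, 19, 14, 10, 18] needs 3 colors (χ ≥ 3).
Vertex 16 is adjacent to every vertex of [10, 14, 18, 19, 20], which already need 3 colors among themselves, so 16 needs a new color (χ ≥ 4).
Vertex 21 is adjacent to every vertex of [10, 14, 16, 18, 19, 20], which already need 4 colors among themselves, so 21 needs a new color (χ ≥ 5).
The coloring below uses 5 colors, so χ(G) = 5.
A valid 5-coloring: color 1: [10, 20]; color 2: [17, 21]; color 3: [18, 19]; color 4: [0, 1, 9, 16]; color 5: [14].

χ(G) = 5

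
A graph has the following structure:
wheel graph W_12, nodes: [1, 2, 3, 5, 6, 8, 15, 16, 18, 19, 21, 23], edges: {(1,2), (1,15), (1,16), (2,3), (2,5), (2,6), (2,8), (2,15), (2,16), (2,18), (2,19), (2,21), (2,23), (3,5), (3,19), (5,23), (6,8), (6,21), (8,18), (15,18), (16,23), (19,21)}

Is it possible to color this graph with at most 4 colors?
A valid 4-coloring: color 1: [2]; color 2: [1, 5, 6, 18, 19]; color 3: [3, 8, 15, 21, 23]; color 4: [16].
(χ(G) = 4 ≤ 4.)

Yes, G is 4-colorable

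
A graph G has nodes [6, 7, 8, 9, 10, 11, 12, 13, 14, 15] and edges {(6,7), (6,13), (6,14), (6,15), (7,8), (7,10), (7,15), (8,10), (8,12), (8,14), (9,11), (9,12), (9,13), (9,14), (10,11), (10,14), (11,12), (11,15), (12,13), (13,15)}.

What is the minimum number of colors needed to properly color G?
χ(G) = 3

Clique number ω(G) = 3 (lower bound: χ ≥ ω).
The clique on [6, 13, 15] has size 3, forcing χ ≥ 3, and the coloring below uses 3 colors, so χ(G) = 3.
A valid 3-coloring: color 1: [7, 11, 13, 14]; color 2: [8, 9, 15]; color 3: [6, 10, 12].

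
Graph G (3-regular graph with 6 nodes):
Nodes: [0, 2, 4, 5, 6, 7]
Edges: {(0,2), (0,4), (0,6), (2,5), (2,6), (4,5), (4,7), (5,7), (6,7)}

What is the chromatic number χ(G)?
Clique number ω(G) = 3 (lower bound: χ ≥ ω).
The clique on [0, 2, 6] has size 3, forcing χ ≥ 3, and the coloring below uses 3 colors, so χ(G) = 3.
A valid 3-coloring: color 1: [0, 7]; color 2: [5, 6]; color 3: [2, 4].

χ(G) = 3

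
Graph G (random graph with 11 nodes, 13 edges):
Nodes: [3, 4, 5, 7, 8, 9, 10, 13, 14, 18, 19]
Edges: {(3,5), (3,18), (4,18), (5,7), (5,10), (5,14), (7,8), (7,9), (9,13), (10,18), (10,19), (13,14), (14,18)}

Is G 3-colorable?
Yes, G is 3-colorable

A valid 3-coloring: color 1: [5, 8, 13, 18, 19]; color 2: [3, 4, 7, 10, 14]; color 3: [9].
(χ(G) = 3 ≤ 3.)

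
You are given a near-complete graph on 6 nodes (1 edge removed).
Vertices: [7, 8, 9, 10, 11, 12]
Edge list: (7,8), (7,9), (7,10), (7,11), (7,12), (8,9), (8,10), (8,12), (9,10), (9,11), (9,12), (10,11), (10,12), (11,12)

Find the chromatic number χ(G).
χ(G) = 5

Clique number ω(G) = 5 (lower bound: χ ≥ ω).
The clique on [7, 8, 9, 10, 12] has size 5, forcing χ ≥ 5, and the coloring below uses 5 colors, so χ(G) = 5.
A valid 5-coloring: color 1: [9]; color 2: [10]; color 3: [12]; color 4: [7]; color 5: [8, 11].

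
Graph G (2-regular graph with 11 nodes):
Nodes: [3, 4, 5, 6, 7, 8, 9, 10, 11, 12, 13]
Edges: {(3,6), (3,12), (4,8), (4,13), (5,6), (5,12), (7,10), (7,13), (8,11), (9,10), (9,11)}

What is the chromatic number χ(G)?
Clique number ω(G) = 2 (lower bound: χ ≥ ω).
Odd cycle [7, 13, 4, 8, 11, 9, 10] needs 3 colors (χ ≥ 3).
The coloring below uses 3 colors, so χ(G) = 3.
A valid 3-coloring: color 1: [3, 5, 8, 9, 13]; color 2: [4, 6, 7, 11, 12]; color 3: [10].

χ(G) = 3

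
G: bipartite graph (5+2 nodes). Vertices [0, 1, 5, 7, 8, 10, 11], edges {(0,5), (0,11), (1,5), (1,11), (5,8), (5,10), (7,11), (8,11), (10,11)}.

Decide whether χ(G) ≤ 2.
A valid 2-coloring: color 1: [5, 11]; color 2: [0, 1, 7, 8, 10].
(χ(G) = 2 ≤ 2.)

Yes, G is 2-colorable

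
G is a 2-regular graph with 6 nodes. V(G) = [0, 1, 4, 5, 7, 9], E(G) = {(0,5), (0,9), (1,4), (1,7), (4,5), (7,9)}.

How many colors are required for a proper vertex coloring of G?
Clique number ω(G) = 2 (lower bound: χ ≥ ω).
The graph is bipartite (no odd cycle), so 2 colors suffice: χ(G) = 2.
A valid 2-coloring: color 1: [1, 5, 9]; color 2: [0, 4, 7].

χ(G) = 2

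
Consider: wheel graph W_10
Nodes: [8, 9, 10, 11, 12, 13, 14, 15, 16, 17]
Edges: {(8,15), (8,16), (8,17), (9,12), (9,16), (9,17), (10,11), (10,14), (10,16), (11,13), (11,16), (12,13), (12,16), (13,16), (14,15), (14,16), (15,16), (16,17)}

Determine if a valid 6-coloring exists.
Yes, G is 6-colorable

A valid 6-coloring: color 1: [16]; color 2: [11, 12, 15, 17]; color 3: [8, 9, 10, 13]; color 4: [14].
(χ(G) = 4 ≤ 6.)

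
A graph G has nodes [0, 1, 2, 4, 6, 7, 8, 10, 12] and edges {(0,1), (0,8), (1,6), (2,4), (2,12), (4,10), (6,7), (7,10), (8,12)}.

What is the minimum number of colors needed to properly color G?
Clique number ω(G) = 2 (lower bound: χ ≥ ω).
Odd cycle [12, 8, 0, 1, 6, 7, 10, 4, 2] needs 3 colors (χ ≥ 3).
The coloring below uses 3 colors, so χ(G) = 3.
A valid 3-coloring: color 1: [0, 4, 7, 12]; color 2: [1, 2, 8, 10]; color 3: [6].

χ(G) = 3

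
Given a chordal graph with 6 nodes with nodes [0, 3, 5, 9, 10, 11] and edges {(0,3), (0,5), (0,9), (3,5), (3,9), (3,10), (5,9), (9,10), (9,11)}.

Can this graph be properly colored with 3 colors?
No, G is not 3-colorable

The clique on vertices [0, 3, 5, 9] has size 4 > 3, so it alone needs 4 colors.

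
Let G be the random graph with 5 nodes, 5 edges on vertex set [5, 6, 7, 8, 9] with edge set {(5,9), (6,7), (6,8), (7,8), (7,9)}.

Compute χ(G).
χ(G) = 3

Clique number ω(G) = 3 (lower bound: χ ≥ ω).
The clique on [6, 7, 8] has size 3, forcing χ ≥ 3, and the coloring below uses 3 colors, so χ(G) = 3.
A valid 3-coloring: color 1: [5, 7]; color 2: [6, 9]; color 3: [8].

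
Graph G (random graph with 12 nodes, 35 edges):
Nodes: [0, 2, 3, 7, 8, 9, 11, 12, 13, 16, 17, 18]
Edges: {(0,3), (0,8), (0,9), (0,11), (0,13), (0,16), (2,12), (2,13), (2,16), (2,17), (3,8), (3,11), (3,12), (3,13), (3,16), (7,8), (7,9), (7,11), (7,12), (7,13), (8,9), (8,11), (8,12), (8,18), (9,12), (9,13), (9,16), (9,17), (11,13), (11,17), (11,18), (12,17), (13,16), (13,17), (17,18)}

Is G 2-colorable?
No, G is not 2-colorable

The clique on vertices [7, 8, 9, 12] has size 4 > 2, so it alone needs 4 colors.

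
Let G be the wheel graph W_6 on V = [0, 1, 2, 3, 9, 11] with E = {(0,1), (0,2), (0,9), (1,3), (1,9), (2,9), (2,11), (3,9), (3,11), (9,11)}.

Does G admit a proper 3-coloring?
Odd cycle [1, 3, 11, 2, 0] needs 3 colors (χ ≥ 3).
Vertex 9 is adjacent to every vertex of [0, 1, 2, 3, 11], which already need 3 colors among themselves, so 9 needs a new color (χ ≥ 4).
Hence χ(G) ≥ 4 > 3, so no proper 3-coloring exists.

No, G is not 3-colorable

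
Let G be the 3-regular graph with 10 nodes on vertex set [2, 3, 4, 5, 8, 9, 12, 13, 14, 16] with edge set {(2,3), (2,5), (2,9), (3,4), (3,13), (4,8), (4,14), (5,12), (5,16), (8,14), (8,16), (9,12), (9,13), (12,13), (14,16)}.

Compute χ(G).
Clique number ω(G) = 3 (lower bound: χ ≥ ω).
The clique on [4, 8, 14] has size 3, forcing χ ≥ 3, and the coloring below uses 3 colors, so χ(G) = 3.
A valid 3-coloring: color 1: [3, 5, 8, 9]; color 2: [2, 4, 13, 16]; color 3: [12, 14].

χ(G) = 3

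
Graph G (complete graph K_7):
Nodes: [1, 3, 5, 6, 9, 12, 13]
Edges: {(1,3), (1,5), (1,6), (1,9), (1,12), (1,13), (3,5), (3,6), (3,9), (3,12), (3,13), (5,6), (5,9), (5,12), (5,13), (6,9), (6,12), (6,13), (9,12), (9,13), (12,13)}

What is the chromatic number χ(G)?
Clique number ω(G) = 7 (lower bound: χ ≥ ω).
The clique on [1, 3, 5, 6, 9, 12, 13] has size 7, forcing χ ≥ 7, and the coloring below uses 7 colors, so χ(G) = 7.
A valid 7-coloring: color 1: [12]; color 2: [1]; color 3: [6]; color 4: [3]; color 5: [5]; color 6: [9]; color 7: [13].

χ(G) = 7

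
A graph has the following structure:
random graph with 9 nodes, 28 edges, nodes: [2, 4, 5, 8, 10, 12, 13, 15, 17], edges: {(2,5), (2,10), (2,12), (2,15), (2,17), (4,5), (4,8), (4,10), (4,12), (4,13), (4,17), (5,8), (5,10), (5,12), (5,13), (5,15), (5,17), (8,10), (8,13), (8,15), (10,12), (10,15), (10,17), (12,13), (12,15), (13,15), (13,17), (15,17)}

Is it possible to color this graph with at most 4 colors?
No, G is not 4-colorable

The clique on vertices [2, 5, 10, 15, 17] has size 5 > 4, so it alone needs 5 colors.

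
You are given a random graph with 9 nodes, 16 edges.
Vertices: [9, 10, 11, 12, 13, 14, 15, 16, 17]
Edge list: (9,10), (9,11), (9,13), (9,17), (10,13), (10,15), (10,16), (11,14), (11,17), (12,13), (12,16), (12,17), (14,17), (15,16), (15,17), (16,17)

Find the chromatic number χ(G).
Clique number ω(G) = 3 (lower bound: χ ≥ ω).
The clique on [12, 16, 17] has size 3, forcing χ ≥ 3, and the coloring below uses 3 colors, so χ(G) = 3.
A valid 3-coloring: color 1: [10, 17]; color 2: [11, 13, 16]; color 3: [9, 12, 14, 15].

χ(G) = 3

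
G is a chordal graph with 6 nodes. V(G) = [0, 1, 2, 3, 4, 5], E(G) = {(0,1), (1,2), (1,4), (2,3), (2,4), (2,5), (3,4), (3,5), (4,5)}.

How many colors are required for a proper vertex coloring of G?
χ(G) = 4

Clique number ω(G) = 4 (lower bound: χ ≥ ω).
The clique on [2, 3, 4, 5] has size 4, forcing χ ≥ 4, and the coloring below uses 4 colors, so χ(G) = 4.
A valid 4-coloring: color 1: [0, 4]; color 2: [2]; color 3: [1, 3]; color 4: [5].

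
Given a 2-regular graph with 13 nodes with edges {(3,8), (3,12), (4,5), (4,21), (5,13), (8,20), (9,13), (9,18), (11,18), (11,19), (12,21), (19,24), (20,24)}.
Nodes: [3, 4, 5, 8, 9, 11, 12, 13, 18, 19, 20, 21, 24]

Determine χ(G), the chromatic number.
Clique number ω(G) = 2 (lower bound: χ ≥ ω).
Odd cycle [4, 21, 12, 3, 8, 20, 24, 19, 11, 18, 9, 13, 5] needs 3 colors (χ ≥ 3).
The coloring below uses 3 colors, so χ(G) = 3.
A valid 3-coloring: color 1: [3, 4, 13, 18, 19, 20]; color 2: [5, 8, 9, 11, 21, 24]; color 3: [12].

χ(G) = 3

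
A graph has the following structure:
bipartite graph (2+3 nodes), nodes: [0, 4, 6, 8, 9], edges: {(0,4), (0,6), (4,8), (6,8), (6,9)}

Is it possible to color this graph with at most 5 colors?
Yes, G is 5-colorable

A valid 5-coloring: color 1: [4, 6]; color 2: [0, 8, 9].
(χ(G) = 2 ≤ 5.)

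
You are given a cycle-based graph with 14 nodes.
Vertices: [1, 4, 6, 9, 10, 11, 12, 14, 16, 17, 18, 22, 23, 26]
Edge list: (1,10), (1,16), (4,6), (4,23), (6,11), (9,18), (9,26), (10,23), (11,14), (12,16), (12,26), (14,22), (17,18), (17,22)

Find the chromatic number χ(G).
Clique number ω(G) = 2 (lower bound: χ ≥ ω).
The graph is bipartite (no odd cycle), so 2 colors suffice: χ(G) = 2.
A valid 2-coloring: color 1: [4, 10, 11, 16, 18, 22, 26]; color 2: [1, 6, 9, 12, 14, 17, 23].

χ(G) = 2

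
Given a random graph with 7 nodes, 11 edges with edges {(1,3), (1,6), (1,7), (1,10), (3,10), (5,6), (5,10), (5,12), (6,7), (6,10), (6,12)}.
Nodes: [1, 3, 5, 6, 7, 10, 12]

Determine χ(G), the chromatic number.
Clique number ω(G) = 3 (lower bound: χ ≥ ω).
The clique on [1, 3, 10] has size 3, forcing χ ≥ 3, and the coloring below uses 3 colors, so χ(G) = 3.
A valid 3-coloring: color 1: [3, 6]; color 2: [7, 10, 12]; color 3: [1, 5].

χ(G) = 3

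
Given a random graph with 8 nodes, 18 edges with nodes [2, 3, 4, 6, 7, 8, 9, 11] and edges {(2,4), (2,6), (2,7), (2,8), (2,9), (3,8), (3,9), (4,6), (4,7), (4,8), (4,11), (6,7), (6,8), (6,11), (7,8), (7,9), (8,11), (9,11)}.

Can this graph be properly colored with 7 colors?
Yes, G is 7-colorable

A valid 7-coloring: color 1: [8, 9]; color 2: [3, 4]; color 3: [7, 11]; color 4: [2]; color 5: [6].
(χ(G) = 5 ≤ 7.)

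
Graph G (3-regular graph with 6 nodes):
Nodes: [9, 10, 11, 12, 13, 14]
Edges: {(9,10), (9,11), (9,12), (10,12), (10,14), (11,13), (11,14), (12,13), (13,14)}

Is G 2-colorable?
The clique on vertices [9, 10, 12] has size 3 > 2, so it alone needs 3 colors.

No, G is not 2-colorable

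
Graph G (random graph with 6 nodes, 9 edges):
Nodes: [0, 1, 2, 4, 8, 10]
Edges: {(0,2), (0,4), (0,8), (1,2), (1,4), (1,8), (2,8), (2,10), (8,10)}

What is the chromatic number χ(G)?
χ(G) = 3

Clique number ω(G) = 3 (lower bound: χ ≥ ω).
The clique on [0, 2, 8] has size 3, forcing χ ≥ 3, and the coloring below uses 3 colors, so χ(G) = 3.
A valid 3-coloring: color 1: [2, 4]; color 2: [8]; color 3: [0, 1, 10].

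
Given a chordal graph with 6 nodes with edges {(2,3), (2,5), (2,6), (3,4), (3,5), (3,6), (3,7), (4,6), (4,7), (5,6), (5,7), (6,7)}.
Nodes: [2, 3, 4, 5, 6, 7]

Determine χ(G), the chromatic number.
χ(G) = 4

Clique number ω(G) = 4 (lower bound: χ ≥ ω).
The clique on [3, 4, 6, 7] has size 4, forcing χ ≥ 4, and the coloring below uses 4 colors, so χ(G) = 4.
A valid 4-coloring: color 1: [3]; color 2: [6]; color 3: [2, 7]; color 4: [4, 5].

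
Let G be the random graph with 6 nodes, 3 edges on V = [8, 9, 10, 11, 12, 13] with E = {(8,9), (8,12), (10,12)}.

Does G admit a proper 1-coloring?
No, G is not 1-colorable

Edge (8,9) forces its endpoints to differ, so 1 color is not enough.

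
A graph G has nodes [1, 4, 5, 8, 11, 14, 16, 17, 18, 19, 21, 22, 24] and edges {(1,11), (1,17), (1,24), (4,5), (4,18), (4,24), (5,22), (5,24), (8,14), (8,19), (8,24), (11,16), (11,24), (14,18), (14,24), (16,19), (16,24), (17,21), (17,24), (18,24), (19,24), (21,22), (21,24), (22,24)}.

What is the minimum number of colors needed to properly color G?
Clique number ω(G) = 3 (lower bound: χ ≥ ω).
The clique on [1, 17, 24] has size 3, forcing χ ≥ 3, and the coloring below uses 3 colors, so χ(G) = 3.
A valid 3-coloring: color 1: [24]; color 2: [4, 11, 14, 17, 19, 22]; color 3: [1, 5, 8, 16, 18, 21].

χ(G) = 3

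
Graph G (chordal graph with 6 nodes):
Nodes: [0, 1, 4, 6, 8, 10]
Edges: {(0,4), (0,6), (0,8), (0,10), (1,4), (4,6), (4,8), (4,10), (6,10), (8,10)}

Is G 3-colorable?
The clique on vertices [0, 4, 8, 10] has size 4 > 3, so it alone needs 4 colors.

No, G is not 3-colorable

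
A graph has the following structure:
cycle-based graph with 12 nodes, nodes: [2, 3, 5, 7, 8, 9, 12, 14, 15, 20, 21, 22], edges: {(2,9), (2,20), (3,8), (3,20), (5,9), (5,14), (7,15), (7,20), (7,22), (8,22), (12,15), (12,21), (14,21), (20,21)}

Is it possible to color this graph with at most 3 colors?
Yes, G is 3-colorable

A valid 3-coloring: color 1: [8, 9, 14, 15, 20]; color 2: [2, 3, 5, 7, 21]; color 3: [12, 22].
(χ(G) = 3 ≤ 3.)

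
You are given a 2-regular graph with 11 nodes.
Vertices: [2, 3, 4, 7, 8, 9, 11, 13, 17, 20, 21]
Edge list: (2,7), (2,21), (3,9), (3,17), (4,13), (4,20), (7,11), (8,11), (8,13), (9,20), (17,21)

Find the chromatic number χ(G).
χ(G) = 3

Clique number ω(G) = 2 (lower bound: χ ≥ ω).
Odd cycle [7, 11, 8, 13, 4, 20, 9, 3, 17, 21, 2] needs 3 colors (χ ≥ 3).
The coloring below uses 3 colors, so χ(G) = 3.
A valid 3-coloring: color 1: [3, 11, 13, 20, 21]; color 2: [4, 7, 8, 9, 17]; color 3: [2].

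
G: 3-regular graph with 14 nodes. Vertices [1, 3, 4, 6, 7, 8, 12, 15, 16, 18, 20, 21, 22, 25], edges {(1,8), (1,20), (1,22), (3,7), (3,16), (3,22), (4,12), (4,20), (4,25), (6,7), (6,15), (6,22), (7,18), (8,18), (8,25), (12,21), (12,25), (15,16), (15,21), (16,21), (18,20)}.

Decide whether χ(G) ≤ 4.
Yes, G is 4-colorable

A valid 4-coloring: color 1: [1, 3, 6, 18, 21, 25]; color 2: [7, 8, 12, 16, 20, 22]; color 3: [4, 15].
(χ(G) = 3 ≤ 4.)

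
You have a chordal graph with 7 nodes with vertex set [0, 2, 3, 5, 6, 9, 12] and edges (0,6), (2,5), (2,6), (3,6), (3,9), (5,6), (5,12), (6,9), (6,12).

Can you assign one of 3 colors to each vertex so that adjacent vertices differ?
A valid 3-coloring: color 1: [6]; color 2: [0, 3, 5]; color 3: [2, 9, 12].
(χ(G) = 3 ≤ 3.)

Yes, G is 3-colorable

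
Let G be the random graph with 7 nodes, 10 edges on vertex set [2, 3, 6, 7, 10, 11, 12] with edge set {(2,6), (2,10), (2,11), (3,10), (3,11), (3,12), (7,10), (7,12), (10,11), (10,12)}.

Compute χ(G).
Clique number ω(G) = 3 (lower bound: χ ≥ ω).
The clique on [2, 10, 11] has size 3, forcing χ ≥ 3, and the coloring below uses 3 colors, so χ(G) = 3.
A valid 3-coloring: color 1: [6, 10]; color 2: [11, 12]; color 3: [2, 3, 7].

χ(G) = 3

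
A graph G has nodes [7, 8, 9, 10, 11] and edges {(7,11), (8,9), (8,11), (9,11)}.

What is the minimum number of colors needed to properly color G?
χ(G) = 3

Clique number ω(G) = 3 (lower bound: χ ≥ ω).
The clique on [8, 9, 11] has size 3, forcing χ ≥ 3, and the coloring below uses 3 colors, so χ(G) = 3.
A valid 3-coloring: color 1: [10, 11]; color 2: [7, 8]; color 3: [9].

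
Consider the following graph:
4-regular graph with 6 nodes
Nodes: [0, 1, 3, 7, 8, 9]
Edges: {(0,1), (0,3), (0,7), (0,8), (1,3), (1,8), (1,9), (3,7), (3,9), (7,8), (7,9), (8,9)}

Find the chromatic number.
χ(G) = 3

Clique number ω(G) = 3 (lower bound: χ ≥ ω).
The clique on [0, 1, 8] has size 3, forcing χ ≥ 3, and the coloring below uses 3 colors, so χ(G) = 3.
A valid 3-coloring: color 1: [0, 9]; color 2: [1, 7]; color 3: [3, 8].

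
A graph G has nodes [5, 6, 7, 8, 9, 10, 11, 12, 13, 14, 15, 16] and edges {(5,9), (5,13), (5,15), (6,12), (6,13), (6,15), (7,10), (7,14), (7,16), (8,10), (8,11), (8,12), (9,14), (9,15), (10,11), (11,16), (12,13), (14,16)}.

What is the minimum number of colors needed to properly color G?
Clique number ω(G) = 3 (lower bound: χ ≥ ω).
The clique on [5, 9, 15] has size 3, forcing χ ≥ 3, and the coloring below uses 3 colors, so χ(G) = 3.
A valid 3-coloring: color 1: [11, 12, 14, 15]; color 2: [7, 8, 9, 13]; color 3: [5, 6, 10, 16].

χ(G) = 3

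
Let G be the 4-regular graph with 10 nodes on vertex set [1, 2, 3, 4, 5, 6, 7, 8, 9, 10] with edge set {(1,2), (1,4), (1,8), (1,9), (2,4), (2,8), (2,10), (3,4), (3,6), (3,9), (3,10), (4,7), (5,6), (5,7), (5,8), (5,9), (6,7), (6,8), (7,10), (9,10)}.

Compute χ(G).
χ(G) = 4

Clique number ω(G) = 3 (lower bound: χ ≥ ω).
Suppose a proper 3-coloring c exists. The clique [1, 2, 4] takes 3 distinct colors; by symmetry let c(1) = 1, c(2) = 2, c(4) = 3.
- Vertex 8: neighbors [1, 2] already have colors [1, 2] ⇒ c(8) = 3.
- Vertex 3: neighbors [4] already have colors [3]; try each remaining color.
- Case c(3) = 1:
  - Vertex 6: neighbors [3, 8] already have colors [1, 3] ⇒ c(6) = 2.
  - Vertex 5: neighbors [6, 8] already have colors [2, 3] ⇒ c(5) = 1.
  - Vertex 7: neighbors [5, 6, 4] already have colors [1, 2, 3] — all 3 colors blocked. Contradiction.
- Case c(3) = 2:
  - Vertex 6: neighbors [3, 8] already have colors [2, 3] ⇒ c(6) = 1.
  - Vertex 5: neighbors [6, 8] already have colors [1, 3] ⇒ c(5) = 2.
  - Vertex 7: neighbors [6, 5, 4] already have colors [1, 2, 3] — all 3 colors blocked. Contradiction.
Every case ends in a contradiction, so G has no proper 3-coloring (χ ≥ 4).
The coloring below uses 4 colors, so χ(G) = 4.
A valid 4-coloring: color 1: [4, 8, 9]; color 2: [2, 3, 7]; color 3: [1, 5, 10]; color 4: [6].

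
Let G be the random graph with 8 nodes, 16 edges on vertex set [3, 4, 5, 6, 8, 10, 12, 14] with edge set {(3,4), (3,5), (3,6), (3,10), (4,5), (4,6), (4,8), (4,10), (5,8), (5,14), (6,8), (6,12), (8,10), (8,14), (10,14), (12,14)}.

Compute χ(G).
χ(G) = 3

Clique number ω(G) = 3 (lower bound: χ ≥ ω).
The clique on [4, 8, 10] has size 3, forcing χ ≥ 3, and the coloring below uses 3 colors, so χ(G) = 3.
A valid 3-coloring: color 1: [3, 8, 12]; color 2: [4, 14]; color 3: [5, 6, 10].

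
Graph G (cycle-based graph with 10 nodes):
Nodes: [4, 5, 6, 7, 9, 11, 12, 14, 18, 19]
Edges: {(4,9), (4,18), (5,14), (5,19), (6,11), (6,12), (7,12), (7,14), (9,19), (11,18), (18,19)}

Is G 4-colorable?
A valid 4-coloring: color 1: [5, 6, 7, 9, 18]; color 2: [4, 11, 12, 14, 19].
(χ(G) = 2 ≤ 4.)

Yes, G is 4-colorable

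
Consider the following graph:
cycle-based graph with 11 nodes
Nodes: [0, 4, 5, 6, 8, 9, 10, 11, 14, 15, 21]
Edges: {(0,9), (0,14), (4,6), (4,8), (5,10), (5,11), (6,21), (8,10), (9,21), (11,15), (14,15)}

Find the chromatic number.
χ(G) = 3

Clique number ω(G) = 2 (lower bound: χ ≥ ω).
Odd cycle [21, 6, 4, 8, 10, 5, 11, 15, 14, 0, 9] needs 3 colors (χ ≥ 3).
The coloring below uses 3 colors, so χ(G) = 3.
A valid 3-coloring: color 1: [0, 4, 10, 11, 21]; color 2: [5, 6, 8, 9, 15]; color 3: [14].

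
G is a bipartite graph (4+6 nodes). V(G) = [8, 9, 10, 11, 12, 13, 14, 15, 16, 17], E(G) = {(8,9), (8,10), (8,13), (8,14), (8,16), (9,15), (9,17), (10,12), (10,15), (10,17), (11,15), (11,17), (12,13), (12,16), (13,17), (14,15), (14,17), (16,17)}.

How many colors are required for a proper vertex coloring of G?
χ(G) = 2

Clique number ω(G) = 2 (lower bound: χ ≥ ω).
The graph is bipartite (no odd cycle), so 2 colors suffice: χ(G) = 2.
A valid 2-coloring: color 1: [8, 12, 15, 17]; color 2: [9, 10, 11, 13, 14, 16].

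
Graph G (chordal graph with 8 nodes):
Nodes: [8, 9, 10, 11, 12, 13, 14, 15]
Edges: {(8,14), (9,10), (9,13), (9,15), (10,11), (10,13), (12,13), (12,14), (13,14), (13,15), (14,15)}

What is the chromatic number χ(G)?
Clique number ω(G) = 3 (lower bound: χ ≥ ω).
The clique on [9, 10, 13] has size 3, forcing χ ≥ 3, and the coloring below uses 3 colors, so χ(G) = 3.
A valid 3-coloring: color 1: [8, 11, 13]; color 2: [9, 14]; color 3: [10, 12, 15].

χ(G) = 3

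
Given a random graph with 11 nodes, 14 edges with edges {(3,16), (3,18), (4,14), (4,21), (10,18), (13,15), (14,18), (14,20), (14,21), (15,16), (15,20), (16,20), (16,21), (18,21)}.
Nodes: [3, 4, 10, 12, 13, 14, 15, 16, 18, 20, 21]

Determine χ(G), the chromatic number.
χ(G) = 3

Clique number ω(G) = 3 (lower bound: χ ≥ ω).
The clique on [14, 18, 21] has size 3, forcing χ ≥ 3, and the coloring below uses 3 colors, so χ(G) = 3.
A valid 3-coloring: color 1: [4, 12, 13, 16, 18]; color 2: [3, 10, 14, 15]; color 3: [20, 21].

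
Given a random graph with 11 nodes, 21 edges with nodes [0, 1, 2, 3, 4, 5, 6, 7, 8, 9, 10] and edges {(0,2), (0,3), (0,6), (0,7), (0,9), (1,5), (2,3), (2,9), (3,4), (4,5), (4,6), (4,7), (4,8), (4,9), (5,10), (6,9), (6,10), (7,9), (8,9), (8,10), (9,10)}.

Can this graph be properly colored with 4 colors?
Yes, G is 4-colorable

A valid 4-coloring: color 1: [3, 5, 9]; color 2: [0, 1, 4, 10]; color 3: [2, 6, 7, 8].
(χ(G) = 3 ≤ 4.)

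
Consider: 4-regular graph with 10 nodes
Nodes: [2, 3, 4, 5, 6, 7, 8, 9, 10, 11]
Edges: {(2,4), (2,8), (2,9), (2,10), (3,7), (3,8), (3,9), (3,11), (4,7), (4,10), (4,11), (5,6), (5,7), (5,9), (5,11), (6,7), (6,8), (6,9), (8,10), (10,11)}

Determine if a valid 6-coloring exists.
A valid 6-coloring: color 1: [4, 5, 8]; color 2: [2, 7, 11]; color 3: [3, 6, 10]; color 4: [9].
(χ(G) = 4 ≤ 6.)

Yes, G is 6-colorable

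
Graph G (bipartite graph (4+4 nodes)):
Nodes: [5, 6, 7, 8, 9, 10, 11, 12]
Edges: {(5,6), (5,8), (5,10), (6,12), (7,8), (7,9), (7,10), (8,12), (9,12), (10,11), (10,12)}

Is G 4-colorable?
Yes, G is 4-colorable

A valid 4-coloring: color 1: [5, 7, 11, 12]; color 2: [6, 8, 9, 10].
(χ(G) = 2 ≤ 4.)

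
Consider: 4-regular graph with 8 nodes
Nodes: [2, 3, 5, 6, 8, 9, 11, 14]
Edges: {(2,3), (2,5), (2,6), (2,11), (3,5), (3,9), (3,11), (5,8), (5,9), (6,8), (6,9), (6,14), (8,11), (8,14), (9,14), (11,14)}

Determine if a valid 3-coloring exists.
A valid 3-coloring: color 1: [2, 8, 9]; color 2: [3, 14]; color 3: [5, 6, 11].
(χ(G) = 3 ≤ 3.)

Yes, G is 3-colorable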